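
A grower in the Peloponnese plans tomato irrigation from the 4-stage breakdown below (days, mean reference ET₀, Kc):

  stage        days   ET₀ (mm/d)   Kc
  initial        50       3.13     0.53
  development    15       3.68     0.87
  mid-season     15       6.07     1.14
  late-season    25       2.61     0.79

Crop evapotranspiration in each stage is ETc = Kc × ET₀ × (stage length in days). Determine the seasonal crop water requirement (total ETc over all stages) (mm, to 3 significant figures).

286 mm

initial: 0.53 × 3.13 × 50 = 82.95 mm
development: 0.87 × 3.68 × 15 = 48.02 mm
mid-season: 1.14 × 6.07 × 15 = 103.80 mm
late-season: 0.79 × 2.61 × 25 = 51.55 mm
Seasonal total = 286.32 mm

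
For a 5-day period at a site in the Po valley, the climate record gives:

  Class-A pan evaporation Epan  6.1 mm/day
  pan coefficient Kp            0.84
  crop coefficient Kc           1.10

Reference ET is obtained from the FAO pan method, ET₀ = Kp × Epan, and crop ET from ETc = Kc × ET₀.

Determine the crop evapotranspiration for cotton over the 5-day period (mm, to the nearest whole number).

28 mm

ET₀ = 0.84 × 6.1 = 5.1240 mm/d
ETc = Kc × ET₀ = 1.10 × 5.1240 = 5.6364 mm/d
Over 5 days: 5.6364 × 5 = 28.182 mm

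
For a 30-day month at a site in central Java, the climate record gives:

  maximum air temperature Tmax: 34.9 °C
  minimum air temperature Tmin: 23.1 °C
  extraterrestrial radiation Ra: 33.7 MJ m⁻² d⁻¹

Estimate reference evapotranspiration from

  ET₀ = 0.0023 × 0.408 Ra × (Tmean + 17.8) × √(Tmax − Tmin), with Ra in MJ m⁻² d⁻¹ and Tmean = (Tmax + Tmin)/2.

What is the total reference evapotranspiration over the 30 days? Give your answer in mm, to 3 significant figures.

Tmean = (34.9 + 23.1)/2 = 29.00 °C
0.408 Ra = 0.408 × 33.7 = 13.7496 mm/d equivalent
ET₀ = 0.0023 × 13.7496 × (29.00 + 17.8) × √11.8 = 0.0023 × 13.7496 × 46.80 × 3.4351 = 5.0840 mm/d
Over 30 days: 5.0840 × 30 = 152.520 mm

153 mm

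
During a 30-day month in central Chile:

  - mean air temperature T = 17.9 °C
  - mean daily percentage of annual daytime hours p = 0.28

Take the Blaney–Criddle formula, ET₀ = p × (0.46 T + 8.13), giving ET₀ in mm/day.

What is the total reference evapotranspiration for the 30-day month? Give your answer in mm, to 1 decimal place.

ET₀ = 0.28 × (0.46 × 17.9 + 8.13) = 0.28 × 16.364 = 4.5819 mm/d
Monthly total = 4.5819 × 30 = 137.457 mm

137.5 mm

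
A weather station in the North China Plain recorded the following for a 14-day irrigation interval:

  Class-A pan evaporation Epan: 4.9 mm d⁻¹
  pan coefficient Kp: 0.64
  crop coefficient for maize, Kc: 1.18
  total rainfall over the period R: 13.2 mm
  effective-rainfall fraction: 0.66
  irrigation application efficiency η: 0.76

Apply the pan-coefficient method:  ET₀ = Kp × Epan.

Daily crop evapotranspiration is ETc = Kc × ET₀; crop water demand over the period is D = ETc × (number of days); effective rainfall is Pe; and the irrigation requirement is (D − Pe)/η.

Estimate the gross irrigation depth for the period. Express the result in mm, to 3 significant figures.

ET₀ = 0.64 × 4.9 = 3.1360 mm/d
ETc = Kc × ET₀ = 1.18 × 3.1360 = 3.7005 mm/d
Crop demand D = ETc × 14 d = 3.7005 × 14 = 51.807 mm
Pe = 0.66 × 13.2 = 8.712 mm
D − Pe = 51.807 − 8.712 = 43.095 mm
Gross irrigation = 43.095 / 0.76 = 56.704 mm

56.7 mm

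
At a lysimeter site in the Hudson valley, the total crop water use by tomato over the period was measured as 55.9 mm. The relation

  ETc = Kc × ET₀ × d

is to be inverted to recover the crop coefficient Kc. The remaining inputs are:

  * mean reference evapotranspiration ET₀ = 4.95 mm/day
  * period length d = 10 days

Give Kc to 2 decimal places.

1.13

ETc = Kc × ET₀ × d  ⇒  Kc = ETc / (ET₀ × d)
Kc = 55.9 / (4.95 × 10) = 55.9 / 49.50 = 1.1293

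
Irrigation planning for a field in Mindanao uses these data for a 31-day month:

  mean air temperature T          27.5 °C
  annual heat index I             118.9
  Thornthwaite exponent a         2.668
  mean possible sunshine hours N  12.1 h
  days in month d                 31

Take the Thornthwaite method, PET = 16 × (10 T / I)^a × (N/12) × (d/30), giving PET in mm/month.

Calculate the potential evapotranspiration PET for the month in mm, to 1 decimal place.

10T/I = 10 × 27.5 / 118.9 = 2.3129
(10T/I)^a = 2.3129^2.668 = 9.3664
Uncorrected PET = 16 × 9.3664 = 149.862 mm
Correction = (N/12)(d/30) = (12.1/12)(31/30) = 1.0419
PET = 149.862 × 1.0419 = 156.141 mm/month

156.1 mm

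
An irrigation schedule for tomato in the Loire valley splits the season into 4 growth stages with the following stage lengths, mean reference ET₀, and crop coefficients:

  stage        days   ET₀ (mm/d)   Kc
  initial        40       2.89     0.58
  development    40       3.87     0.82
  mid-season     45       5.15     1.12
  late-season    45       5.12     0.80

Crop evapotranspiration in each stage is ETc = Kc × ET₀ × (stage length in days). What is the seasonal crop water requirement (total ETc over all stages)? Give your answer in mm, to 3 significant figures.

638 mm

initial: 0.58 × 2.89 × 40 = 67.05 mm
development: 0.82 × 3.87 × 40 = 126.94 mm
mid-season: 1.12 × 5.15 × 45 = 259.56 mm
late-season: 0.80 × 5.12 × 45 = 184.32 mm
Seasonal total = 637.87 mm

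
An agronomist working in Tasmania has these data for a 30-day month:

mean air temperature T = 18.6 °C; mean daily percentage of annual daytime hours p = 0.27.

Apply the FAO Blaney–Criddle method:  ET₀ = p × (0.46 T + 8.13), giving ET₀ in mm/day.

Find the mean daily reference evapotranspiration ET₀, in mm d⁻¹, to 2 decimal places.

ET₀ = 0.27 × (0.46 × 18.6 + 8.13) = 0.27 × 16.686 = 4.5052 mm/d

4.51 mm d⁻¹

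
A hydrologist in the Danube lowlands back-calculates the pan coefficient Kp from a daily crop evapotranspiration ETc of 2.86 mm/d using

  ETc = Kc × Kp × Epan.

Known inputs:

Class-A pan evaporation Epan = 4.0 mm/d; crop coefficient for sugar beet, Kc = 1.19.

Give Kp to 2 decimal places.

ETc = Kc × Kp × Epan  ⇒  Kp = ETc / (Kc × Epan)
Kp = 2.86 / (1.19 × 4.0) = 2.86 / 4.760 = 0.6008

0.60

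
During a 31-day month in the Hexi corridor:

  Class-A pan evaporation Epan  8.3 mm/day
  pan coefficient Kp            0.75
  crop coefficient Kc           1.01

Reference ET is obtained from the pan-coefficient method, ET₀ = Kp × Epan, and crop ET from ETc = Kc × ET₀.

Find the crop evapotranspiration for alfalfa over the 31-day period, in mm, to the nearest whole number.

195 mm

ET₀ = 0.75 × 8.3 = 6.2250 mm/d
ETc = Kc × ET₀ = 1.01 × 6.2250 = 6.2873 mm/d
Over 31 days: 6.2873 × 31 = 194.906 mm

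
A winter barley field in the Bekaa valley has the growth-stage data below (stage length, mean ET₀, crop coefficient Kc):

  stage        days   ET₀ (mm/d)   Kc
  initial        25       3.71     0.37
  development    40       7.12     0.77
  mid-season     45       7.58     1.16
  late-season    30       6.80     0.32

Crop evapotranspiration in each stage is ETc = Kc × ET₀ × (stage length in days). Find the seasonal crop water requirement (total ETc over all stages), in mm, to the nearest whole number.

715 mm

initial: 0.37 × 3.71 × 25 = 34.32 mm
development: 0.77 × 7.12 × 40 = 219.30 mm
mid-season: 1.16 × 7.58 × 45 = 395.68 mm
late-season: 0.32 × 6.80 × 30 = 65.28 mm
Seasonal total = 714.58 mm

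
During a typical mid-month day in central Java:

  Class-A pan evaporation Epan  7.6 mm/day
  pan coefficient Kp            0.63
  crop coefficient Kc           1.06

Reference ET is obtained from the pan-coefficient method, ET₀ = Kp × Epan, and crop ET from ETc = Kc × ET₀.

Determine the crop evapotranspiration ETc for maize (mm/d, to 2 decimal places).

ET₀ = 0.63 × 7.6 = 4.7880 mm/d
ETc = Kc × ET₀ = 1.06 × 4.7880 = 5.0753 mm/d

5.08 mm/d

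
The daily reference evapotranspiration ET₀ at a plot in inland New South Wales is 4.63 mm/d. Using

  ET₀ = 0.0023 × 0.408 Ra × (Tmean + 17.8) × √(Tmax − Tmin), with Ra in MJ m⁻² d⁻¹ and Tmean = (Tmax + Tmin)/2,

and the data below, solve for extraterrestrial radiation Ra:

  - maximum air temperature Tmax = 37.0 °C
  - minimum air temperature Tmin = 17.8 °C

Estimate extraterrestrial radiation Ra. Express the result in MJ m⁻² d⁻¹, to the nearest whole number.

Tmean = (37.0+17.8)/2 = 27.40 °C; ΔT = 19.2
Ra = ET₀ / [0.0023 × 0.408 × (Tmean+17.8) × √ΔT]
   = 4.63 / (0.0023 × 0.408 × 45.20 × 4.3818) = 24.912 MJ m⁻² d⁻¹

25 MJ m⁻² d⁻¹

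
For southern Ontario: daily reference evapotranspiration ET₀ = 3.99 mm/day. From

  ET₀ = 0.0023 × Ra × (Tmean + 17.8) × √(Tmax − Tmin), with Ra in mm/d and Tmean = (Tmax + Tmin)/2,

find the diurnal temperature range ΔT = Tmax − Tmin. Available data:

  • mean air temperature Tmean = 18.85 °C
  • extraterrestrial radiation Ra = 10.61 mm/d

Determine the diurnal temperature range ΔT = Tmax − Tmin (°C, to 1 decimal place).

19.9 °C

√ΔT = ET₀ / [0.0023 × Ra × (Tmean+17.8)] = 3.99 / (0.0023 × 10.61 × 36.65) = 4.4612
ΔT = 4.4612² = 19.902 °C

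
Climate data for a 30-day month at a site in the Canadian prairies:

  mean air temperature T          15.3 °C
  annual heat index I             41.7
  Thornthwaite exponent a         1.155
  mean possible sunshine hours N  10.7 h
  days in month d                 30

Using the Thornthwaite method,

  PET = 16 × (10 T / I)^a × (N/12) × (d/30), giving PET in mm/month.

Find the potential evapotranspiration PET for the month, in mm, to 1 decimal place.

64.0 mm

10T/I = 10 × 15.3 / 41.7 = 3.6691
(10T/I)^a = 3.6691^1.155 = 4.4881
Uncorrected PET = 16 × 4.4881 = 71.810 mm
Correction = (N/12)(d/30) = (10.7/12)(30/30) = 0.8917
PET = 71.810 × 0.8917 = 64.033 mm/month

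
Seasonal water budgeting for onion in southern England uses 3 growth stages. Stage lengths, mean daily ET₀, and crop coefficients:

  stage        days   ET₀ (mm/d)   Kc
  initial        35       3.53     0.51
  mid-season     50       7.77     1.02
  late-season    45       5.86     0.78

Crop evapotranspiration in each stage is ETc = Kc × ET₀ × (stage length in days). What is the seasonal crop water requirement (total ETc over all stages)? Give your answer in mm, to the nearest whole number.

665 mm

initial: 0.51 × 3.53 × 35 = 63.01 mm
mid-season: 1.02 × 7.77 × 50 = 396.27 mm
late-season: 0.78 × 5.86 × 45 = 205.69 mm
Seasonal total = 664.97 mm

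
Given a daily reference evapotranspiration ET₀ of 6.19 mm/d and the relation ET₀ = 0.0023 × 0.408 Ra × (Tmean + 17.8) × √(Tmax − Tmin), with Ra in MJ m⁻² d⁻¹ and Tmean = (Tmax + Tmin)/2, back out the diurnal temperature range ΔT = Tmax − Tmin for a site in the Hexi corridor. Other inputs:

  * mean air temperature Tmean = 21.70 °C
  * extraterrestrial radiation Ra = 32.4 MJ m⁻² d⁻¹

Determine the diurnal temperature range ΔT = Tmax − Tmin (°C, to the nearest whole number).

√ΔT = ET₀ / [0.0023 × 0.408 × Ra × (Tmean+17.8)] = 6.19 / (0.0023 × 13.2192 × 39.50) = 5.1542
ΔT = 5.1542² = 26.566 °C

27 °C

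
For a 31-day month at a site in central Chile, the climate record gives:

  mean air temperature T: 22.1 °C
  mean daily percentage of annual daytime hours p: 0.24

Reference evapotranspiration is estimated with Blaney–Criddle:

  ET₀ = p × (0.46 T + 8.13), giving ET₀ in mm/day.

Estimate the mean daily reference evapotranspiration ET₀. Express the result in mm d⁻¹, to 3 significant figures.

4.39 mm d⁻¹

ET₀ = 0.24 × (0.46 × 22.1 + 8.13) = 0.24 × 18.296 = 4.3910 mm/d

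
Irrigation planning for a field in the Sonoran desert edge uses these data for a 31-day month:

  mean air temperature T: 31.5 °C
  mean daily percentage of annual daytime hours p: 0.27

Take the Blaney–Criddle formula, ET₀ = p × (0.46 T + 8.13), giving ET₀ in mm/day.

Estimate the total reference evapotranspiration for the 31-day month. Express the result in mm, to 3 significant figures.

189 mm

ET₀ = 0.27 × (0.46 × 31.5 + 8.13) = 0.27 × 22.620 = 6.1074 mm/d
Monthly total = 6.1074 × 31 = 189.329 mm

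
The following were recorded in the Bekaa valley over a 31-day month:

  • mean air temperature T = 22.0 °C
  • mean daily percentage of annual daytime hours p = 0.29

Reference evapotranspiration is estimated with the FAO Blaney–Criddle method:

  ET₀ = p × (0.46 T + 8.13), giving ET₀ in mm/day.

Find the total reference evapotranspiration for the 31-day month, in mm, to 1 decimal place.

164.1 mm

ET₀ = 0.29 × (0.46 × 22.0 + 8.13) = 0.29 × 18.250 = 5.2925 mm/d
Monthly total = 5.2925 × 31 = 164.068 mm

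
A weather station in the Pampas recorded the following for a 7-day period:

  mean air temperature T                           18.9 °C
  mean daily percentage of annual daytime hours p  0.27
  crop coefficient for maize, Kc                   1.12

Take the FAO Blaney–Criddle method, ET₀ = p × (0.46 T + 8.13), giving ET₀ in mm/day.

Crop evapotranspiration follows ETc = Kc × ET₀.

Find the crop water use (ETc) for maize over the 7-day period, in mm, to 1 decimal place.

35.6 mm

ET₀ = 0.27 × (0.46 × 18.9 + 8.13) = 0.27 × 16.824 = 4.5425 mm/d
ETc = Kc × ET₀ = 1.12 × 4.5425 = 5.0876 mm/d
Over 7 days: 5.0876 × 7 = 35.613 mm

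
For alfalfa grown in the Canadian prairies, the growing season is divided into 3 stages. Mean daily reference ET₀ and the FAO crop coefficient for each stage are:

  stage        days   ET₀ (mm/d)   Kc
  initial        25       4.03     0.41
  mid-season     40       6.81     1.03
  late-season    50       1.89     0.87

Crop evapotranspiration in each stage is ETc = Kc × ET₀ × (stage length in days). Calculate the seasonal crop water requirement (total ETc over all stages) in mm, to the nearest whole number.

initial: 0.41 × 4.03 × 25 = 41.31 mm
mid-season: 1.03 × 6.81 × 40 = 280.57 mm
late-season: 0.87 × 1.89 × 50 = 82.22 mm
Seasonal total = 404.10 mm

404 mm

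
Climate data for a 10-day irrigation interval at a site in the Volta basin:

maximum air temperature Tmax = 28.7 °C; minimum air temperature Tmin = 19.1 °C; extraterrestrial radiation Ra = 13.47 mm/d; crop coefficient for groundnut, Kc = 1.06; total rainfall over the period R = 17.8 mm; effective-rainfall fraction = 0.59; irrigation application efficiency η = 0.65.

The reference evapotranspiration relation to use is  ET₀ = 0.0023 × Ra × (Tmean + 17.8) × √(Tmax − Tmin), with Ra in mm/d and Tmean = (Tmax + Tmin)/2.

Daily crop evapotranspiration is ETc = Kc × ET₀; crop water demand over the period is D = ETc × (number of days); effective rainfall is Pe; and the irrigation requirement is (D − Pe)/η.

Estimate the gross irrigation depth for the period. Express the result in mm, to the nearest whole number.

49 mm

Tmean = (28.7 + 19.1)/2 = 23.90 °C
ET₀ = 0.0023 × 13.47 × (23.90 + 17.8) × √9.6 = 0.0023 × 13.47 × 41.70 × 3.0984 = 4.0028 mm/d
ETc = Kc × ET₀ = 1.06 × 4.0028 = 4.2430 mm/d
Crop demand D = ETc × 10 d = 4.2430 × 10 = 42.430 mm
Pe = 0.59 × 17.8 = 10.502 mm
D − Pe = 42.430 − 10.502 = 31.928 mm
Gross irrigation = 31.928 / 0.65 = 49.120 mm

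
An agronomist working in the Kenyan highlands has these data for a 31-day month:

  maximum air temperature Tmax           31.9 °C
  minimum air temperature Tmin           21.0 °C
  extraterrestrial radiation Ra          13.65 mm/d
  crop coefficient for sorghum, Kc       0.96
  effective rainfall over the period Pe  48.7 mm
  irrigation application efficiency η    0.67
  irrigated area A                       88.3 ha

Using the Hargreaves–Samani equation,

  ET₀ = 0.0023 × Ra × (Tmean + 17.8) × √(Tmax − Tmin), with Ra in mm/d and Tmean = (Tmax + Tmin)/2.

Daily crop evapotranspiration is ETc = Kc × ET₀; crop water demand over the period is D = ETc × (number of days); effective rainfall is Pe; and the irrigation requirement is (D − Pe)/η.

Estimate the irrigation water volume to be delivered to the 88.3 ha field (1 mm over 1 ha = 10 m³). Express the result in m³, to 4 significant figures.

115700 m³

Tmean = (31.9 + 21.0)/2 = 26.45 °C
ET₀ = 0.0023 × 13.65 × (26.45 + 17.8) × √10.9 = 0.0023 × 13.65 × 44.25 × 3.3015 = 4.5865 mm/d
ETc = Kc × ET₀ = 0.96 × 4.5865 = 4.4030 mm/d
Crop demand D = ETc × 31 d = 4.4030 × 31 = 136.493 mm
D − Pe = 136.493 − 48.7 = 87.793 mm
Gross irrigation = 87.793 / 0.67 = 131.034 mm
Volume = 131.034 mm × 88.3 ha × 10 = 115703.0 m³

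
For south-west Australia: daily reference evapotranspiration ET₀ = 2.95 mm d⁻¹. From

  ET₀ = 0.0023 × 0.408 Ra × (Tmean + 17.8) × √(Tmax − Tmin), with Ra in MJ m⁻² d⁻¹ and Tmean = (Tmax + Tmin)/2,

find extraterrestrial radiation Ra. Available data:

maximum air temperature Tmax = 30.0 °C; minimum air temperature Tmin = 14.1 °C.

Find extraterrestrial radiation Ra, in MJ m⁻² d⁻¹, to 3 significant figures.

Tmean = (30.0+14.1)/2 = 22.05 °C; ΔT = 15.9
Ra = ET₀ / [0.0023 × 0.408 × (Tmean+17.8) × √ΔT]
   = 2.95 / (0.0023 × 0.408 × 39.85 × 3.9875) = 19.784 MJ m⁻² d⁻¹

19.8 MJ m⁻² d⁻¹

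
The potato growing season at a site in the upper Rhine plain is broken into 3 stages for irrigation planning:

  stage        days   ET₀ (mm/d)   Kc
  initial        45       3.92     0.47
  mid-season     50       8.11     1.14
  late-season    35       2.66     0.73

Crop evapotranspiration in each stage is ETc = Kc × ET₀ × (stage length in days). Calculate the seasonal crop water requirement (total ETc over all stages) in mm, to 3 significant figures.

initial: 0.47 × 3.92 × 45 = 82.91 mm
mid-season: 1.14 × 8.11 × 50 = 462.27 mm
late-season: 0.73 × 2.66 × 35 = 67.96 mm
Seasonal total = 613.14 mm

613 mm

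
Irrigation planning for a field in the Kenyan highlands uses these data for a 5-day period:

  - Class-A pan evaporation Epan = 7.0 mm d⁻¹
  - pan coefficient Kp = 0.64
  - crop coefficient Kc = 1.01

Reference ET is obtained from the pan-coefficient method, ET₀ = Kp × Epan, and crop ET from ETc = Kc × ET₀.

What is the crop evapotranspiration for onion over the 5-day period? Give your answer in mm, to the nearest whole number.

23 mm

ET₀ = 0.64 × 7.0 = 4.4800 mm/d
ETc = Kc × ET₀ = 1.01 × 4.4800 = 4.5248 mm/d
Over 5 days: 4.5248 × 5 = 22.624 mm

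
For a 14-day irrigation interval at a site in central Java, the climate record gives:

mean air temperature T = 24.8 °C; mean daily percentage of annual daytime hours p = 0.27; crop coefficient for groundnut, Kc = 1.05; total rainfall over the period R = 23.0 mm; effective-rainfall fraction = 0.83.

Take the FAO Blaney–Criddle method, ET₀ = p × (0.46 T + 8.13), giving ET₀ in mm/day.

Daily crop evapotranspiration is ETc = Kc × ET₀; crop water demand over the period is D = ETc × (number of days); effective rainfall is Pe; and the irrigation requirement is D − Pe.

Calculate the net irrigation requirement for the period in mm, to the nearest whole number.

ET₀ = 0.27 × (0.46 × 24.8 + 8.13) = 0.27 × 19.538 = 5.2753 mm/d
ETc = Kc × ET₀ = 1.05 × 5.2753 = 5.5391 mm/d
Crop demand D = ETc × 14 d = 5.5391 × 14 = 77.547 mm
Pe = 0.83 × 23.0 = 19.090 mm
D − Pe = 77.547 − 19.090 = 58.457 mm

58 mm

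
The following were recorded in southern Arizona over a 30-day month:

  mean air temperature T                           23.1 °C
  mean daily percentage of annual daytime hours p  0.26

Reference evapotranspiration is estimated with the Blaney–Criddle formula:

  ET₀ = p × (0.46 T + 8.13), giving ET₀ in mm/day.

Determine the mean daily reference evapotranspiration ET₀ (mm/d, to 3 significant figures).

4.88 mm/d

ET₀ = 0.26 × (0.46 × 23.1 + 8.13) = 0.26 × 18.756 = 4.8766 mm/d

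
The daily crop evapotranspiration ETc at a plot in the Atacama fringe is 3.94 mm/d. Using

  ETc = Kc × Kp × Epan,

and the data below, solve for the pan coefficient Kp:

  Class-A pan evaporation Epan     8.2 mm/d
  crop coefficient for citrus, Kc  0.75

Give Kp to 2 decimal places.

ETc = Kc × Kp × Epan  ⇒  Kp = ETc / (Kc × Epan)
Kp = 3.94 / (0.75 × 8.2) = 3.94 / 6.150 = 0.6407

0.64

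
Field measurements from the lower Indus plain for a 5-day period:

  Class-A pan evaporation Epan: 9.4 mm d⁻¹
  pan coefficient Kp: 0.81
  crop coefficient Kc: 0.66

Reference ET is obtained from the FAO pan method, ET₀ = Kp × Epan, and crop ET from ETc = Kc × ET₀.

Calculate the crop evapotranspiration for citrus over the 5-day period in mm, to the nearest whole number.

ET₀ = 0.81 × 9.4 = 7.6140 mm/d
ETc = Kc × ET₀ = 0.66 × 7.6140 = 5.0252 mm/d
Over 5 days: 5.0252 × 5 = 25.126 mm

25 mm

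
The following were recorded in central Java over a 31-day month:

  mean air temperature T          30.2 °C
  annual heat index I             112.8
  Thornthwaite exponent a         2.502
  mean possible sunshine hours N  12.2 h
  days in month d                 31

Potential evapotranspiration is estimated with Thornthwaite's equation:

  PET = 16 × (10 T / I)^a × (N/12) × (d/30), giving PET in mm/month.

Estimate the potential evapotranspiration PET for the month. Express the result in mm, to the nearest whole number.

198 mm

10T/I = 10 × 30.2 / 112.8 = 2.6773
(10T/I)^a = 2.6773^2.502 = 11.7516
Uncorrected PET = 16 × 11.7516 = 188.026 mm
Correction = (N/12)(d/30) = (12.2/12)(31/30) = 1.0506
PET = 188.026 × 1.0506 = 197.540 mm/month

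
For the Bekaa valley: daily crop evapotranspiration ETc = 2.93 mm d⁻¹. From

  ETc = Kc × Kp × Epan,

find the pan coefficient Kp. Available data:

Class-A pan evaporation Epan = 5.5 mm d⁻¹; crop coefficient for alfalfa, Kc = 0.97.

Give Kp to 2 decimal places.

0.55

ETc = Kc × Kp × Epan  ⇒  Kp = ETc / (Kc × Epan)
Kp = 2.93 / (0.97 × 5.5) = 2.93 / 5.335 = 0.5492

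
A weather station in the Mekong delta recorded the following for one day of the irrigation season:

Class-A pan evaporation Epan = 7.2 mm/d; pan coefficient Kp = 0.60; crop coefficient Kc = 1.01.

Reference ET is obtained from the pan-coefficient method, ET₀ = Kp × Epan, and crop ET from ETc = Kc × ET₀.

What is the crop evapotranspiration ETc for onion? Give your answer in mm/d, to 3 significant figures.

ET₀ = 0.60 × 7.2 = 4.3200 mm/d
ETc = Kc × ET₀ = 1.01 × 4.3200 = 4.3632 mm/d

4.36 mm/d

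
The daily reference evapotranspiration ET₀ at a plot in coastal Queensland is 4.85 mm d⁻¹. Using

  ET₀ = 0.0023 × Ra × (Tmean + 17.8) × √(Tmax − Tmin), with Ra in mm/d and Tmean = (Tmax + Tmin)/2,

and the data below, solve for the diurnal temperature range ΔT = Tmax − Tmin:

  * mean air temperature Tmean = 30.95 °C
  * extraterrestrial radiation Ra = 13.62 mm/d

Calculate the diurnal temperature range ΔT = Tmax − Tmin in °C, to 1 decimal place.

10.1 °C

√ΔT = ET₀ / [0.0023 × Ra × (Tmean+17.8)] = 4.85 / (0.0023 × 13.62 × 48.75) = 3.1759
ΔT = 3.1759² = 10.086 °C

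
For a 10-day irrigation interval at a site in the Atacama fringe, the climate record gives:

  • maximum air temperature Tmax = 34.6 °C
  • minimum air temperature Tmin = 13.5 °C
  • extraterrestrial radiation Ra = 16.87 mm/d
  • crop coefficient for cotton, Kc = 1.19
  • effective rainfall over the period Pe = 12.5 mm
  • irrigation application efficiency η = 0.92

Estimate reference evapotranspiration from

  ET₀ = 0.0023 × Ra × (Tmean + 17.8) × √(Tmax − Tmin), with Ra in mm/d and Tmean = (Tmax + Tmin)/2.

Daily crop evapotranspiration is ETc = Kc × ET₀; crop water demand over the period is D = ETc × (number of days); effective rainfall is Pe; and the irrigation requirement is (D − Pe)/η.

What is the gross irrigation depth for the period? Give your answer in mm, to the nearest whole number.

Tmean = (34.6 + 13.5)/2 = 24.05 °C
ET₀ = 0.0023 × 16.87 × (24.05 + 17.8) × √21.1 = 0.0023 × 16.87 × 41.85 × 4.5935 = 7.4590 mm/d
ETc = Kc × ET₀ = 1.19 × 7.4590 = 8.8762 mm/d
Crop demand D = ETc × 10 d = 8.8762 × 10 = 88.762 mm
D − Pe = 88.762 − 12.5 = 76.262 mm
Gross irrigation = 76.262 / 0.92 = 82.893 mm

83 mm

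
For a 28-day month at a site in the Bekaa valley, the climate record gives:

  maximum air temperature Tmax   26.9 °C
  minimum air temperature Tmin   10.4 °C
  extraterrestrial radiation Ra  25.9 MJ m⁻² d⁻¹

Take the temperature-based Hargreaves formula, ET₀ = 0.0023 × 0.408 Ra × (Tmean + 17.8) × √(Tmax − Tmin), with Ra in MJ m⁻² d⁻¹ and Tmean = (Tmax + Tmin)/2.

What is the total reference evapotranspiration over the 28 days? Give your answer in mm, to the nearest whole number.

101 mm

Tmean = (26.9 + 10.4)/2 = 18.65 °C
0.408 Ra = 0.408 × 25.9 = 10.5672 mm/d equivalent
ET₀ = 0.0023 × 10.5672 × (18.65 + 17.8) × √16.5 = 0.0023 × 10.5672 × 36.45 × 4.0620 = 3.5985 mm/d
Over 28 days: 3.5985 × 28 = 100.758 mm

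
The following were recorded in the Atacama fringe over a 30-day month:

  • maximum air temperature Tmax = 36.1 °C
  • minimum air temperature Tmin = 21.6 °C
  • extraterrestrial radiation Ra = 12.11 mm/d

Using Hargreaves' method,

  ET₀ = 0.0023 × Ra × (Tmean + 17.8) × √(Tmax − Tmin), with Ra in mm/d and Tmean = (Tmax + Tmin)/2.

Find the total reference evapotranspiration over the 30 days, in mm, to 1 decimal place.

148.4 mm

Tmean = (36.1 + 21.6)/2 = 28.85 °C
ET₀ = 0.0023 × 12.11 × (28.85 + 17.8) × √14.5 = 0.0023 × 12.11 × 46.65 × 3.8079 = 4.9478 mm/d
Over 30 days: 4.9478 × 30 = 148.434 mm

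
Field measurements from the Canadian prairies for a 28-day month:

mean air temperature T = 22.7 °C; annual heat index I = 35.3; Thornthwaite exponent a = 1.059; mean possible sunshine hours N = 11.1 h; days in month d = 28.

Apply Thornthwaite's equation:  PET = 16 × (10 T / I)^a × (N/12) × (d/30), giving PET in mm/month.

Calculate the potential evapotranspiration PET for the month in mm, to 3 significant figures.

10T/I = 10 × 22.7 / 35.3 = 6.4306
(10T/I)^a = 6.4306^1.059 = 7.1769
Uncorrected PET = 16 × 7.1769 = 114.830 mm
Correction = (N/12)(d/30) = (11.1/12)(28/30) = 0.8633
PET = 114.830 × 0.8633 = 99.133 mm/month

99.1 mm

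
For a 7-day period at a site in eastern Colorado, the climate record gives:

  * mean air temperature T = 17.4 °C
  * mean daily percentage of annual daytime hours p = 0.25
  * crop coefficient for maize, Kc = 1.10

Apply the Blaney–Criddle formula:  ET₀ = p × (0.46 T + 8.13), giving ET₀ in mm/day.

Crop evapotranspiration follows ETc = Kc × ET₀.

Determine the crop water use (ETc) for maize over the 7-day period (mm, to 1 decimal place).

31.1 mm

ET₀ = 0.25 × (0.46 × 17.4 + 8.13) = 0.25 × 16.134 = 4.0335 mm/d
ETc = Kc × ET₀ = 1.10 × 4.0335 = 4.4369 mm/d
Over 7 days: 4.4369 × 7 = 31.058 mm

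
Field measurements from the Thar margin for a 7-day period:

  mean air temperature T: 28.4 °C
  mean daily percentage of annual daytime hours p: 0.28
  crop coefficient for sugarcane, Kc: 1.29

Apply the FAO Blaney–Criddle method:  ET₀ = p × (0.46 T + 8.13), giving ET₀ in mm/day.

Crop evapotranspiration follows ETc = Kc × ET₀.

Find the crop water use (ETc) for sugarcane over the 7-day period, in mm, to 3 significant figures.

53.6 mm

ET₀ = 0.28 × (0.46 × 28.4 + 8.13) = 0.28 × 21.194 = 5.9343 mm/d
ETc = Kc × ET₀ = 1.29 × 5.9343 = 7.6552 mm/d
Over 7 days: 7.6552 × 7 = 53.586 mm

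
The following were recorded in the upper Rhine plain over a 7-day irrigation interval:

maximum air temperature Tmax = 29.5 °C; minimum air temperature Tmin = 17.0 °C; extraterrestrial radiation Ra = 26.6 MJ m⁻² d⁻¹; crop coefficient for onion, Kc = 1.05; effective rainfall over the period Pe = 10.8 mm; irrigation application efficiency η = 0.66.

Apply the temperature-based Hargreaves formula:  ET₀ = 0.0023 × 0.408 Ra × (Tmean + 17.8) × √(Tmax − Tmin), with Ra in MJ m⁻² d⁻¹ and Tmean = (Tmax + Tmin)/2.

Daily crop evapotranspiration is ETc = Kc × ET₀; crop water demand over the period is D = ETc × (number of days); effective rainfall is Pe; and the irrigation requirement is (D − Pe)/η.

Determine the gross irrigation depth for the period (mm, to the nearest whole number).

24 mm

Tmean = (29.5 + 17.0)/2 = 23.25 °C
0.408 Ra = 0.408 × 26.6 = 10.8528 mm/d equivalent
ET₀ = 0.0023 × 10.8528 × (23.25 + 17.8) × √12.5 = 0.0023 × 10.8528 × 41.05 × 3.5355 = 3.6227 mm/d
ETc = Kc × ET₀ = 1.05 × 3.6227 = 3.8038 mm/d
Crop demand D = ETc × 7 d = 3.8038 × 7 = 26.627 mm
D − Pe = 26.627 − 10.8 = 15.827 mm
Gross irrigation = 15.827 / 0.66 = 23.980 mm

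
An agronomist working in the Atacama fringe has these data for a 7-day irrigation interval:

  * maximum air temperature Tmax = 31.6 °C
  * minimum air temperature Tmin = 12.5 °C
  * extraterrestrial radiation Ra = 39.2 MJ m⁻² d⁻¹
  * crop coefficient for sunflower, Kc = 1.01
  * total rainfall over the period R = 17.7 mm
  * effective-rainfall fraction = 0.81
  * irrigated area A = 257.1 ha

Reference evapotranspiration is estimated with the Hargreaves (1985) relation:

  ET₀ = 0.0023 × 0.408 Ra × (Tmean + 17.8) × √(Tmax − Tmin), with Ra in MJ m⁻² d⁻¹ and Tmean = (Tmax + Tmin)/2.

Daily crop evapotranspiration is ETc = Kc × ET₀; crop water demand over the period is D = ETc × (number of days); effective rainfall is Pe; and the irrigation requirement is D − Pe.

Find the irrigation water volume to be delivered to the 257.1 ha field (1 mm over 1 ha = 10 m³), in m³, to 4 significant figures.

Tmean = (31.6 + 12.5)/2 = 22.05 °C
0.408 Ra = 0.408 × 39.2 = 15.9936 mm/d equivalent
ET₀ = 0.0023 × 15.9936 × (22.05 + 17.8) × √19.1 = 0.0023 × 15.9936 × 39.85 × 4.3704 = 6.4065 mm/d
ETc = Kc × ET₀ = 1.01 × 6.4065 = 6.4706 mm/d
Crop demand D = ETc × 7 d = 6.4706 × 7 = 45.294 mm
Pe = 0.81 × 17.7 = 14.337 mm
D − Pe = 45.294 − 14.337 = 30.957 mm
Volume = 30.957 mm × 257.1 ha × 10 = 79590.4 m³

79590 m³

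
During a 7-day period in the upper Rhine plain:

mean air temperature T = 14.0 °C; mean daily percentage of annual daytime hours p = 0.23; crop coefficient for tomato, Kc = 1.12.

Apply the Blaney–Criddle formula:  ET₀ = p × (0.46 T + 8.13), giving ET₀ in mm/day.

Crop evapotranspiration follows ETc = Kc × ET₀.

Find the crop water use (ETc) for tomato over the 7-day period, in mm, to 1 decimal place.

26.3 mm

ET₀ = 0.23 × (0.46 × 14.0 + 8.13) = 0.23 × 14.570 = 3.3511 mm/d
ETc = Kc × ET₀ = 1.12 × 3.3511 = 3.7532 mm/d
Over 7 days: 3.7532 × 7 = 26.272 mm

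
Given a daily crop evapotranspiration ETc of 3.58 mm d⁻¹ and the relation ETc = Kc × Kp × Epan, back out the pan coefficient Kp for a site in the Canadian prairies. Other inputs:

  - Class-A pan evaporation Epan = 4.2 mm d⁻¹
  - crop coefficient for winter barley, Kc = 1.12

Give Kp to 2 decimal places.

ETc = Kc × Kp × Epan  ⇒  Kp = ETc / (Kc × Epan)
Kp = 3.58 / (1.12 × 4.2) = 3.58 / 4.704 = 0.7611

0.76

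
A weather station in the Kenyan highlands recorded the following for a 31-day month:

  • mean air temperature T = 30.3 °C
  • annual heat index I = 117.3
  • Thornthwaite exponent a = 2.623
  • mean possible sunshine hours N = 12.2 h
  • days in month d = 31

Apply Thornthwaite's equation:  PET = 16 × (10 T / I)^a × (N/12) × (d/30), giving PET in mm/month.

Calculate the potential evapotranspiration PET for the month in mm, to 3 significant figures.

203 mm

10T/I = 10 × 30.3 / 117.3 = 2.5831
(10T/I)^a = 2.5831^2.623 = 12.0516
Uncorrected PET = 16 × 12.0516 = 192.826 mm
Correction = (N/12)(d/30) = (12.2/12)(31/30) = 1.0506
PET = 192.826 × 1.0506 = 202.583 mm/month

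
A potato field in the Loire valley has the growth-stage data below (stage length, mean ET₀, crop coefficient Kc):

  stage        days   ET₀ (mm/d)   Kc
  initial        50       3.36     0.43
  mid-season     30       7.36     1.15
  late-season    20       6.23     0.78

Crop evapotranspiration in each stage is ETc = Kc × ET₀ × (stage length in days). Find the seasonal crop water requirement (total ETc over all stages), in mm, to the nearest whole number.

423 mm

initial: 0.43 × 3.36 × 50 = 72.24 mm
mid-season: 1.15 × 7.36 × 30 = 253.92 mm
late-season: 0.78 × 6.23 × 20 = 97.19 mm
Seasonal total = 423.35 mm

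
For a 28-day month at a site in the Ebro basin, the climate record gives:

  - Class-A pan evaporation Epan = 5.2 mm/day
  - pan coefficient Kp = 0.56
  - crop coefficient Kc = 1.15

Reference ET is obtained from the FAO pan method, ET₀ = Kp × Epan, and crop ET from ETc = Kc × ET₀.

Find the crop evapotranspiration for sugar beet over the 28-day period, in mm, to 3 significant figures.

ET₀ = 0.56 × 5.2 = 2.9120 mm/d
ETc = Kc × ET₀ = 1.15 × 2.9120 = 3.3488 mm/d
Over 28 days: 3.3488 × 28 = 93.766 mm

93.8 mm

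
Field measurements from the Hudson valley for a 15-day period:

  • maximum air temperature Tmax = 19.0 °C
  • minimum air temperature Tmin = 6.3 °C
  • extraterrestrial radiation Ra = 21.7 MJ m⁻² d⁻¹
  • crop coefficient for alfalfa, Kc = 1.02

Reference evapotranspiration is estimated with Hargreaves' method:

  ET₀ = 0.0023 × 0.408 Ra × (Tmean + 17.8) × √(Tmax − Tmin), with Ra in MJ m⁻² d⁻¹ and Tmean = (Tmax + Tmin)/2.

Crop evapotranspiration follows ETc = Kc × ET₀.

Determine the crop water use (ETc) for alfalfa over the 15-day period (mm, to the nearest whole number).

34 mm

Tmean = (19.0 + 6.3)/2 = 12.65 °C
0.408 Ra = 0.408 × 21.7 = 8.8536 mm/d equivalent
ET₀ = 0.0023 × 8.8536 × (12.65 + 17.8) × √12.7 = 0.0023 × 8.8536 × 30.45 × 3.5637 = 2.2097 mm/d
ETc = Kc × ET₀ = 1.02 × 2.2097 = 2.2539 mm/d
Over 15 days: 2.2539 × 15 = 33.809 mm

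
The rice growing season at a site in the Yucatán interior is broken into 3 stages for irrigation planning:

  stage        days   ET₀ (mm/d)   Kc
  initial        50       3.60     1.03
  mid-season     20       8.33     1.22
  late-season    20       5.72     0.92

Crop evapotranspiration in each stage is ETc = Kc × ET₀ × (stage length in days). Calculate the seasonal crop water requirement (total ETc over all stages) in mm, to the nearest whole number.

initial: 1.03 × 3.60 × 50 = 185.40 mm
mid-season: 1.22 × 8.33 × 20 = 203.25 mm
late-season: 0.92 × 5.72 × 20 = 105.25 mm
Seasonal total = 493.90 mm

494 mm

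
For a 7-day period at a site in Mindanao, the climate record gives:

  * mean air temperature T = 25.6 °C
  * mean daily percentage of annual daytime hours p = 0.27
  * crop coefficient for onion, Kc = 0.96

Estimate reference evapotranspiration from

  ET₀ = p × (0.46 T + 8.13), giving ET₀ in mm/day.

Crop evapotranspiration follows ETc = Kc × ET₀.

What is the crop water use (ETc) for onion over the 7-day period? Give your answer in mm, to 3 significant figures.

36.1 mm

ET₀ = 0.27 × (0.46 × 25.6 + 8.13) = 0.27 × 19.906 = 5.3746 mm/d
ETc = Kc × ET₀ = 0.96 × 5.3746 = 5.1596 mm/d
Over 7 days: 5.1596 × 7 = 36.117 mm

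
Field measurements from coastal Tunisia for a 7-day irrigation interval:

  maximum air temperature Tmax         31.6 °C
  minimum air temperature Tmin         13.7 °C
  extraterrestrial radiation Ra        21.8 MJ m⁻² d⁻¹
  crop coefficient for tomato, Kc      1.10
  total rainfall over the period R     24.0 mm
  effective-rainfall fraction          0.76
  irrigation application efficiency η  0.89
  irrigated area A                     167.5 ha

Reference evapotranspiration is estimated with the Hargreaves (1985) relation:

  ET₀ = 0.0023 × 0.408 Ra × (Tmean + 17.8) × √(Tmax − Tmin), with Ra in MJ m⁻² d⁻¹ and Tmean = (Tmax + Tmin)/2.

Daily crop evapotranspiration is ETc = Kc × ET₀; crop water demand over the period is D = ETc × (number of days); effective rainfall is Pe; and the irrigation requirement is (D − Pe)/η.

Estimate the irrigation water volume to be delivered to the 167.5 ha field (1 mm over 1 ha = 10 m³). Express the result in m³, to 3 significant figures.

Tmean = (31.6 + 13.7)/2 = 22.65 °C
0.408 Ra = 0.408 × 21.8 = 8.8944 mm/d equivalent
ET₀ = 0.0023 × 8.8944 × (22.65 + 17.8) × √17.9 = 0.0023 × 8.8944 × 40.45 × 4.2308 = 3.5009 mm/d
ETc = Kc × ET₀ = 1.10 × 3.5009 = 3.8510 mm/d
Crop demand D = ETc × 7 d = 3.8510 × 7 = 26.957 mm
Pe = 0.76 × 24.0 = 18.240 mm
D − Pe = 26.957 − 18.240 = 8.717 mm
Gross irrigation = 8.717 / 0.89 = 9.794 mm
Volume = 9.794 mm × 167.5 ha × 10 = 16405.0 m³

16400 m³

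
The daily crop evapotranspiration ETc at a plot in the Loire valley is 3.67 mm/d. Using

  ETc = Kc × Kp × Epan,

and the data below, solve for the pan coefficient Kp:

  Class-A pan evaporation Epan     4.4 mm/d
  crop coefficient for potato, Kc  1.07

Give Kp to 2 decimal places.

ETc = Kc × Kp × Epan  ⇒  Kp = ETc / (Kc × Epan)
Kp = 3.67 / (1.07 × 4.4) = 3.67 / 4.708 = 0.7795

0.78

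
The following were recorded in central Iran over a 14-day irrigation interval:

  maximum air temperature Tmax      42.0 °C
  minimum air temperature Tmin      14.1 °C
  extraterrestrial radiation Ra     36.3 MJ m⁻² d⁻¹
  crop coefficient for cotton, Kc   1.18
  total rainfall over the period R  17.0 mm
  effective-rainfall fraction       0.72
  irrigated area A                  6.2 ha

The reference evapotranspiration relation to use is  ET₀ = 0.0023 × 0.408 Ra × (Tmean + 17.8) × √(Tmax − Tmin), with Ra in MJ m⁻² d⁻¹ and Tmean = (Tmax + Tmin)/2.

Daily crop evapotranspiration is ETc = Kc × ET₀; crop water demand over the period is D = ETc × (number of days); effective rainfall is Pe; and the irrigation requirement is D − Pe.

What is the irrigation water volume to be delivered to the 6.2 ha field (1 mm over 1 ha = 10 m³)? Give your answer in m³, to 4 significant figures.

Tmean = (42.0 + 14.1)/2 = 28.05 °C
0.408 Ra = 0.408 × 36.3 = 14.8104 mm/d equivalent
ET₀ = 0.0023 × 14.8104 × (28.05 + 17.8) × √27.9 = 0.0023 × 14.8104 × 45.85 × 5.2820 = 8.2496 mm/d
ETc = Kc × ET₀ = 1.18 × 8.2496 = 9.7345 mm/d
Crop demand D = ETc × 14 d = 9.7345 × 14 = 136.283 mm
Pe = 0.72 × 17.0 = 12.240 mm
D − Pe = 136.283 − 12.240 = 124.043 mm
Volume = 124.043 mm × 6.2 ha × 10 = 7690.7 m³

7691 m³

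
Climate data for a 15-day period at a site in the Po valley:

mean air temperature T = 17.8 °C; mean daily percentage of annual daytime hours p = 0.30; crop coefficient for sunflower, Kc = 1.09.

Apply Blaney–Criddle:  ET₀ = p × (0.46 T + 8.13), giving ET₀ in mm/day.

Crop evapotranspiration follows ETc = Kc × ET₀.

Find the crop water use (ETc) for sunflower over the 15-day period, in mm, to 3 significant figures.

ET₀ = 0.30 × (0.46 × 17.8 + 8.13) = 0.30 × 16.318 = 4.8954 mm/d
ETc = Kc × ET₀ = 1.09 × 4.8954 = 5.3360 mm/d
Over 15 days: 5.3360 × 15 = 80.040 mm

80.0 mm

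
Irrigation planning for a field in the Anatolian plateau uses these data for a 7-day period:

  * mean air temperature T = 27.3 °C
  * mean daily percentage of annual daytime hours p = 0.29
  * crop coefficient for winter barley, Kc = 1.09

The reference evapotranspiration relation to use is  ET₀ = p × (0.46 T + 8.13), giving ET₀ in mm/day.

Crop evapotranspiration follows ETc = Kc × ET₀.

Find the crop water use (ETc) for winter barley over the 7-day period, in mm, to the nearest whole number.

46 mm

ET₀ = 0.29 × (0.46 × 27.3 + 8.13) = 0.29 × 20.688 = 5.9995 mm/d
ETc = Kc × ET₀ = 1.09 × 5.9995 = 6.5395 mm/d
Over 7 days: 6.5395 × 7 = 45.777 mm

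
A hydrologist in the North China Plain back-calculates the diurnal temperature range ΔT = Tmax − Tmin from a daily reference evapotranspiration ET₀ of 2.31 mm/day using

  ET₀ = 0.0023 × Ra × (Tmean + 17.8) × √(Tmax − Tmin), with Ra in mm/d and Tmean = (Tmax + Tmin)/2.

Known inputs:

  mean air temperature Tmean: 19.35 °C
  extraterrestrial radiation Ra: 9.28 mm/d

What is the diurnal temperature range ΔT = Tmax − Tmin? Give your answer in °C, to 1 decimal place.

√ΔT = ET₀ / [0.0023 × Ra × (Tmean+17.8)] = 2.31 / (0.0023 × 9.28 × 37.15) = 2.9132
ΔT = 2.9132² = 8.487 °C

8.5 °C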